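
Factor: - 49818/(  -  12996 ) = 2^( - 1)*3^( - 1) * 23^1 = 23/6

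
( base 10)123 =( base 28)4b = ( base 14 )8b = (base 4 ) 1323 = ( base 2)1111011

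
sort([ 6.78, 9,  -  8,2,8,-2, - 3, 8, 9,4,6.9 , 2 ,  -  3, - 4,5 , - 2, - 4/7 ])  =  [  -  8,  -  4, - 3, -3, -2,  -  2,  -  4/7, 2,2, 4,5, 6.78,6.9,8,8, 9,9 ]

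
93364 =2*46682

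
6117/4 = 6117/4 = 1529.25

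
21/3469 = 21/3469 = 0.01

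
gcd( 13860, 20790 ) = 6930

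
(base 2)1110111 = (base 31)3Q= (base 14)87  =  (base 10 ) 119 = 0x77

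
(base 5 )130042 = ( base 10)5022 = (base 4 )1032132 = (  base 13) 2394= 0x139e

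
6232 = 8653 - 2421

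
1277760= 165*7744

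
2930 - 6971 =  - 4041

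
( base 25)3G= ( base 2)1011011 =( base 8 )133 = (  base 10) 91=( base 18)51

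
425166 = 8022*53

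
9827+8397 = 18224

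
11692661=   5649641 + 6043020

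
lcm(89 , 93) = 8277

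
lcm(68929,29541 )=206787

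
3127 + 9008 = 12135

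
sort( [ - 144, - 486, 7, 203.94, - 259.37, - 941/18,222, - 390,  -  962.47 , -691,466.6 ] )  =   [ - 962.47, - 691, - 486, - 390, - 259.37, - 144,-941/18,7, 203.94, 222 , 466.6] 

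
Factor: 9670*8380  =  81034600 = 2^3*5^2*419^1*967^1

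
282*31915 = 9000030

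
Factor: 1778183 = 11^1*17^1*37^1*257^1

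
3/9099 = 1/3033 = 0.00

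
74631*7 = 522417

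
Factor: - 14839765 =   -  5^1*2967953^1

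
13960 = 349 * 40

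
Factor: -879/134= - 2^( - 1)*3^1*67^( - 1)*293^1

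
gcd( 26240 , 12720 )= 80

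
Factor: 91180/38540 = 41^( - 1)*97^1 = 97/41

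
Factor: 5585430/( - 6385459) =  - 2^1*3^1*5^1*19^1*41^1*239^1* 1901^( -1)*3359^( - 1)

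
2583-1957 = 626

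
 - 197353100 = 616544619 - 813897719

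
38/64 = 19/32=0.59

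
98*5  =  490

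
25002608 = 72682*344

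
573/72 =7 +23/24 =7.96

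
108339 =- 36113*(-3)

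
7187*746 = 5361502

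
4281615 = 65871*65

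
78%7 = 1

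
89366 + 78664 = 168030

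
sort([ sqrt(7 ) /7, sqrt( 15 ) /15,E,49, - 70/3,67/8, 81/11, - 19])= [ - 70/3, - 19,sqrt ( 15 ) /15, sqrt( 7)/7,  E,81/11, 67/8 , 49] 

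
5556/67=82 + 62/67 = 82.93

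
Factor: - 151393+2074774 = 3^2*47^1*4547^1 = 1923381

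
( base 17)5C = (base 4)1201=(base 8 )141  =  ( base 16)61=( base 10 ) 97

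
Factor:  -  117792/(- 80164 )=2^3*3^2*7^ ( - 2) = 72/49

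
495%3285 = 495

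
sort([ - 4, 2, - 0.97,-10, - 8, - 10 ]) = [ - 10, - 10, - 8 ,-4, - 0.97,2 ]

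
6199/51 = 6199/51 = 121.55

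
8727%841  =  317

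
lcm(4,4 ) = 4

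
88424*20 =1768480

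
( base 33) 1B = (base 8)54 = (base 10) 44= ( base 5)134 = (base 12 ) 38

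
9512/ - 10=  - 4756/5 = - 951.20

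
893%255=128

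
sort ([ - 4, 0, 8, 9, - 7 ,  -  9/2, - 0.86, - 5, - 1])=[ - 7, - 5 , - 9/2, - 4, -1, - 0.86 , 0, 8, 9 ] 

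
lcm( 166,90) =7470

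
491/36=491/36 = 13.64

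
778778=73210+705568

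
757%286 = 185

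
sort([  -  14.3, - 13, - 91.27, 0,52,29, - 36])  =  [ - 91.27, - 36 ,-14.3 ,  -  13,0,29, 52]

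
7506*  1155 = 8669430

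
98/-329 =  - 1 + 33/47 = - 0.30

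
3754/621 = 6 + 28/621 = 6.05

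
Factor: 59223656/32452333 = 2^3*23^( - 1)*71^1*127^1*821^1*1410971^ ( - 1 )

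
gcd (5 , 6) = 1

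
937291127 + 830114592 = 1767405719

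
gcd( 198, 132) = 66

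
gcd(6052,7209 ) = 89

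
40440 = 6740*6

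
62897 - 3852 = 59045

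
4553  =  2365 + 2188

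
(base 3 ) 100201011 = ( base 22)EDG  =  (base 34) 646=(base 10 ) 7078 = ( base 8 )15646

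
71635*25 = 1790875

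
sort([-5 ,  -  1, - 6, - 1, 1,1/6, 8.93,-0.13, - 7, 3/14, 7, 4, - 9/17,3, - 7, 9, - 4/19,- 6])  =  [ - 7,- 7, - 6,- 6,-5 , - 1, - 1 , - 9/17, - 4/19 ,-0.13  ,  1/6 , 3/14, 1, 3,4,7 , 8.93 , 9 ]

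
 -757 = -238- 519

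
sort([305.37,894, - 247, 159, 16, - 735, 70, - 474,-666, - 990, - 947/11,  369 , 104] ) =[ - 990, - 735, - 666, - 474, -247, -947/11, 16, 70 , 104, 159,  305.37 , 369,894 ]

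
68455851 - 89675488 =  - 21219637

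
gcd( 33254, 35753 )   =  1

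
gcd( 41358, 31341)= 3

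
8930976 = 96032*93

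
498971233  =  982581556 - 483610323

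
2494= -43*( - 58)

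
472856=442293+30563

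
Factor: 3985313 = 61^1*79^1 * 827^1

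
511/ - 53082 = -511/53082 = - 0.01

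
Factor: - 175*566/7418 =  - 5^2 * 7^1 *283^1*3709^( - 1) = -49525/3709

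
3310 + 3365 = 6675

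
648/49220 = 162/12305  =  0.01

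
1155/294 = 55/14 =3.93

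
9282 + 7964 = 17246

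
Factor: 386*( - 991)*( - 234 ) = 89511084  =  2^2*3^2*13^1*193^1*991^1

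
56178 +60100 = 116278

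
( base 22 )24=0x30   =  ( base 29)1J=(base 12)40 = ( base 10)48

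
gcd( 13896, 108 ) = 36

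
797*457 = 364229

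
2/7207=2/7207 = 0.00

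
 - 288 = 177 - 465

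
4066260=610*6666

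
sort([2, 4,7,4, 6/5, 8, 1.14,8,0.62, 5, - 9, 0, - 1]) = [ - 9, - 1 , 0 , 0.62, 1.14,6/5,2 , 4, 4, 5, 7, 8,8]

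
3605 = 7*515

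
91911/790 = 91911/790 =116.34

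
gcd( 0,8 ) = 8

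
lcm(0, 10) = 0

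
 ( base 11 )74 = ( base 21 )3I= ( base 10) 81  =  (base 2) 1010001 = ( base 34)2d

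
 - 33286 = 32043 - 65329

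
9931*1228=12195268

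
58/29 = 2= 2.00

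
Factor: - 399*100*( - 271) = 10812900 = 2^2 * 3^1*5^2*7^1*19^1*271^1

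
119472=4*29868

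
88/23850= 44/11925 = 0.00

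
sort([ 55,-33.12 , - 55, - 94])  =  [ - 94, - 55,  -  33.12,55] 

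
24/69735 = 8/23245=0.00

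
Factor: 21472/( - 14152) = -44/29= - 2^2*11^1*29^( - 1)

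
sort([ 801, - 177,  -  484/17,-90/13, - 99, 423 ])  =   [ - 177,-99,-484/17, - 90/13, 423,801 ]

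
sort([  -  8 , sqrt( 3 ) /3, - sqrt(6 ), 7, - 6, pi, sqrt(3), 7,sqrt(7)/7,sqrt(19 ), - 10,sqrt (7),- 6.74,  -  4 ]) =[ - 10,  -  8 , -6.74, - 6, - 4, - sqrt( 6 ), sqrt(7)/7 , sqrt(3)/3, sqrt(3),sqrt(7),  pi,sqrt(19) , 7,7]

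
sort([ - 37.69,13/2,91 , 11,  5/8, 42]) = [ - 37.69, 5/8, 13/2, 11, 42, 91 ]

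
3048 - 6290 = -3242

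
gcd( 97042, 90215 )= 1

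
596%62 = 38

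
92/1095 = 92/1095 = 0.08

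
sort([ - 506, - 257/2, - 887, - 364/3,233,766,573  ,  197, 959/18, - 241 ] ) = [ - 887 , - 506, - 241, - 257/2, - 364/3, 959/18, 197, 233,573, 766 ]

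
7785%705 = 30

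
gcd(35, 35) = 35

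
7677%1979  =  1740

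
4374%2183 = 8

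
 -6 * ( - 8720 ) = 52320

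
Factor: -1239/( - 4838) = 21/82 = 2^(-1 )*3^1*7^1*41^(-1)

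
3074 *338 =1039012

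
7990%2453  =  631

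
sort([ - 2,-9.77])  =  [ - 9.77 , - 2 ]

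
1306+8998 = 10304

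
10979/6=1829 + 5/6= 1829.83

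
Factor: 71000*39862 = 2^4*5^3*19^1*71^1* 1049^1 = 2830202000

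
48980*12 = 587760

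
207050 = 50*4141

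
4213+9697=13910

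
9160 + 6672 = 15832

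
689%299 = 91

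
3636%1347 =942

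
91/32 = 91/32 = 2.84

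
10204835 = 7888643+2316192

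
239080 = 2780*86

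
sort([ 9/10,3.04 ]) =[9/10,3.04]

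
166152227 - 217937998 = -51785771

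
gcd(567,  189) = 189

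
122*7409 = 903898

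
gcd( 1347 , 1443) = 3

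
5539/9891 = 5539/9891  =  0.56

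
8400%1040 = 80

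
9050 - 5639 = 3411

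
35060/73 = 35060/73 = 480.27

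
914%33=23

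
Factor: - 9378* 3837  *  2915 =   -  104891570190 = - 2^1*3^3*5^1*11^1*53^1* 521^1*1279^1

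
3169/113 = 3169/113 = 28.04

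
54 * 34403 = 1857762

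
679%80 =39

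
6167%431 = 133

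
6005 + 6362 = 12367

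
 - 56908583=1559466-58468049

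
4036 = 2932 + 1104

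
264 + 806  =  1070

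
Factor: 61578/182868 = 2^(-1)*3^1 * 7^ ( - 2)*11^1 = 33/98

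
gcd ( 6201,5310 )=9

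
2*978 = 1956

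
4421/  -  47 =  - 4421/47 = - 94.06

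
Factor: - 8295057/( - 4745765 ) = 3^2*5^( - 1)*167^1 * 5519^1*949153^( - 1)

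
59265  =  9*6585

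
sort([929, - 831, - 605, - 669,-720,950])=[ - 831, - 720, -669, -605,929, 950 ]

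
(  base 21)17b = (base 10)599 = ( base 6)2435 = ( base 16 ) 257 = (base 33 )I5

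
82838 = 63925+18913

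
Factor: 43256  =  2^3*5407^1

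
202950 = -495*( - 410) 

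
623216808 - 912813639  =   - 289596831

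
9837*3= 29511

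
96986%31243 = 3257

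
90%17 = 5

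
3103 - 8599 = - 5496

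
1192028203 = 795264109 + 396764094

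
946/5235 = 946/5235 = 0.18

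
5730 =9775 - 4045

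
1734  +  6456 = 8190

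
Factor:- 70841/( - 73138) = 2^(-1 )* 13^(  -  1 )*29^ ( - 1)*97^( - 1 )*70841^1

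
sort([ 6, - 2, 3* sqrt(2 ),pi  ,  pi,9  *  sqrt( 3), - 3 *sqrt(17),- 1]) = [- 3* sqrt(17 ), - 2 , - 1,pi , pi, 3*sqrt(2),6,9*sqrt(3) ]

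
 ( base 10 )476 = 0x1dc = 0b111011100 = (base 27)hh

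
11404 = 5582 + 5822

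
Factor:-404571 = -3^1 * 134857^1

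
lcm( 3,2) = 6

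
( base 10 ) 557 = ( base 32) HD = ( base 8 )1055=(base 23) 115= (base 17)1fd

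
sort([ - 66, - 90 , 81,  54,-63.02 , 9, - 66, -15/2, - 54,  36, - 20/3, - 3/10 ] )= [ - 90, - 66, - 66,- 63.02, -54, - 15/2,- 20/3, -3/10, 9,36,54,81] 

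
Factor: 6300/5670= 2^1*3^( - 2 )*5^1 = 10/9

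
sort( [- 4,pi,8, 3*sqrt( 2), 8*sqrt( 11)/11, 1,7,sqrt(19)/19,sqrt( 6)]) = [ - 4,sqrt( 19)/19, 1,8*sqrt( 11 )/11,  sqrt( 6 ),pi, 3*sqrt( 2),7,8]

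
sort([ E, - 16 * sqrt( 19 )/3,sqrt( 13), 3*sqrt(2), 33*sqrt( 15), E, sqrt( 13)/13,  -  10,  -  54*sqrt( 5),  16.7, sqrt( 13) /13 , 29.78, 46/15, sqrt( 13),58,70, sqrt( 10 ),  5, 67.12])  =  [ -54*sqrt ( 5), -16*sqrt( 19 )/3,  -  10, sqrt( 13)/13,sqrt( 13)/13,E , E,46/15,sqrt( 10 ), sqrt( 13), sqrt( 13), 3*sqrt( 2),5, 16.7,  29.78,58 , 67.12, 70,33*sqrt( 15 ) ] 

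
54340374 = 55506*979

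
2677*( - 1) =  - 2677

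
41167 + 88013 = 129180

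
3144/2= 1572= 1572.00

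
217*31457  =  6826169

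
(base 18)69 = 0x75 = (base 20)5h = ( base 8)165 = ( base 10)117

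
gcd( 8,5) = 1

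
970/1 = 970 = 970.00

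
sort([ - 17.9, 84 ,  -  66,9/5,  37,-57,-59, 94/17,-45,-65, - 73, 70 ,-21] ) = [ - 73,-66, - 65, - 59,  -  57,- 45, - 21, - 17.9,9/5, 94/17,37, 70, 84] 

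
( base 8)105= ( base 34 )21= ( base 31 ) 27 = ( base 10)69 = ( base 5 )234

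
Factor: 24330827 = 73^1*333299^1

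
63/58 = 63/58 = 1.09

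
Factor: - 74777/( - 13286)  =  2^( - 1 )*7^(-1)*13^(-1)*37^1*43^1*47^1 * 73^( - 1) 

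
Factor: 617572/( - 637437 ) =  - 2^2*3^( - 1)*181^1*853^1*212479^ ( - 1)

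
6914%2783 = 1348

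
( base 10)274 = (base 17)g2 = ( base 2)100010010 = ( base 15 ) 134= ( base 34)82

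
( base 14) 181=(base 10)309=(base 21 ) ef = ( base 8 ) 465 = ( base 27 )bc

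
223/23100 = 223/23100 = 0.01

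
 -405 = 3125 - 3530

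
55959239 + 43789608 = 99748847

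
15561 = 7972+7589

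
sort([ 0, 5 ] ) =[ 0,5 ]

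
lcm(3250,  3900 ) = 19500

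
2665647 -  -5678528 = 8344175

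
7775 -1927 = 5848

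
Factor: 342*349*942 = 2^2*3^3*19^1 * 157^1 *349^1= 112435236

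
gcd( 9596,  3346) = 2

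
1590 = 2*795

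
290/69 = 4 + 14/69 = 4.20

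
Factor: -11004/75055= -2^2 * 3^1* 5^(- 1 )*7^1 * 17^( - 1)*131^1 * 883^(  -  1 )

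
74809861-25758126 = 49051735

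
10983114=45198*243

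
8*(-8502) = -68016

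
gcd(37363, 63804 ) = 1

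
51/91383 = 17/30461= 0.00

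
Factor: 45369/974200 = 2^ ( - 3)*3^2*5^( - 2)*71^2*4871^( - 1)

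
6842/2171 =6842/2171 = 3.15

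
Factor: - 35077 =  - 7^1*5011^1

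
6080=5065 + 1015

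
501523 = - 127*( - 3949 )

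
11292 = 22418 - 11126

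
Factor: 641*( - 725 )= - 5^2*29^1*641^1= - 464725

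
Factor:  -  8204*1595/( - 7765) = 2617076/1553 = 2^2* 7^1*11^1*29^1*293^1 *1553^(-1)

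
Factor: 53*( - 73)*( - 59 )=228271 = 53^1*59^1 * 73^1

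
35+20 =55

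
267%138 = 129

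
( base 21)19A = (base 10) 640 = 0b1010000000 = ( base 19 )1ED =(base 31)KK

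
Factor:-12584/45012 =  - 26/93=-  2^1*3^( - 1)*13^1*31^( - 1 ) 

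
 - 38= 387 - 425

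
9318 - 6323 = 2995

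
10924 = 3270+7654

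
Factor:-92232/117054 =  - 2^2*3^1*61^1*929^( - 1 )  =  - 732/929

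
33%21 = 12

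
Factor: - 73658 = - 2^1 * 13^1*2833^1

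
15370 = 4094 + 11276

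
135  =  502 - 367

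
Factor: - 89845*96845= - 5^2*7^2*17^1 * 151^1*2767^1=- 8701039025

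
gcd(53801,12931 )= 67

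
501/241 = 501/241= 2.08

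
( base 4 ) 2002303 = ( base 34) 787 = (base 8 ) 20263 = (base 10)8371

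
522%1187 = 522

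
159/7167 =53/2389  =  0.02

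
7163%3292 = 579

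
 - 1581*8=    - 12648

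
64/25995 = 64/25995 = 0.00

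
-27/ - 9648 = 3/1072 = 0.00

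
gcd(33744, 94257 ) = 3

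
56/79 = 56/79 =0.71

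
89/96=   89/96 = 0.93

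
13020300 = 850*15318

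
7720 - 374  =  7346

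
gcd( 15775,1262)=631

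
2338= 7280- 4942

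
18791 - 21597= -2806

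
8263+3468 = 11731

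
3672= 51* 72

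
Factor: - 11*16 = - 2^4*11^1 = - 176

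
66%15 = 6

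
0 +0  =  0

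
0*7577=0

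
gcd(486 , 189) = 27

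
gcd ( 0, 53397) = 53397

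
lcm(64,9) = 576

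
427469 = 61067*7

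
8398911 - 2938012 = 5460899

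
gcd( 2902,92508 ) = 2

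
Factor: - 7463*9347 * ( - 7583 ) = 13^1*17^1*439^1*719^1*7583^1 = 528964760363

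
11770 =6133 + 5637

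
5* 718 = 3590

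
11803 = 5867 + 5936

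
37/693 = 37/693 =0.05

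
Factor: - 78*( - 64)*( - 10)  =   - 2^8 * 3^1*5^1*13^1 = - 49920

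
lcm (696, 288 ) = 8352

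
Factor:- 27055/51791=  - 35/67 = -5^1*7^1*67^(-1)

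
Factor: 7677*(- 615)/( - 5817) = 1573785/1939 = 3^2*5^1 * 7^( - 1)*41^1*277^( - 1)*853^1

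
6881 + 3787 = 10668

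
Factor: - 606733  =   - 606733^1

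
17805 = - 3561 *( - 5) 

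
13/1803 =13/1803 = 0.01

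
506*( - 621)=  - 314226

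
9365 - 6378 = 2987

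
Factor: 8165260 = 2^2*5^1*408263^1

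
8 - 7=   1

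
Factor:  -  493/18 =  - 2^( - 1 )* 3^( - 2)*17^1*29^1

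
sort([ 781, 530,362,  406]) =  [ 362,  406,530, 781]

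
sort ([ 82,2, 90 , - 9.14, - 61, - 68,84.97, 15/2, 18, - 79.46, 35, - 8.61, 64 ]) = [ - 79.46, - 68, - 61, - 9.14, - 8.61,2,15/2,18, 35, 64, 82, 84.97,90]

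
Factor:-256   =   - 2^8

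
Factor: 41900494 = 2^1*79^1*265193^1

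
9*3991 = 35919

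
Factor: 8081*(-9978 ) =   -  80632218 = -  2^1*3^1*1663^1*8081^1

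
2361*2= 4722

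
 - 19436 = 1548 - 20984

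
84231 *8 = 673848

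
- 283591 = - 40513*7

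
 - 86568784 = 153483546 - 240052330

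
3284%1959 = 1325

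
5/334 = 5/334 = 0.01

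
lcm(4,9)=36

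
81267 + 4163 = 85430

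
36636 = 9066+27570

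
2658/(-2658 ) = -1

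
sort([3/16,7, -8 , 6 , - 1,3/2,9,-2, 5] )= [ -8,-2,  -  1,3/16,3/2, 5 , 6,7,9 ] 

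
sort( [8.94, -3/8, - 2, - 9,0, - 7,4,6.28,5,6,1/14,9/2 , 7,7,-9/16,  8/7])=[ - 9,-7, -2 ,- 9/16, - 3/8,0,1/14, 8/7,4,9/2,5,6, 6.28 , 7,7,  8.94 ]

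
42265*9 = 380385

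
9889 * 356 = 3520484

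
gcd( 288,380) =4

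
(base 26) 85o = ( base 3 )21122000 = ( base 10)5562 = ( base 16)15ba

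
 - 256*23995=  - 6142720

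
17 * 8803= 149651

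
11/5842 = 11/5842 = 0.00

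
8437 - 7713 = 724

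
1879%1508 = 371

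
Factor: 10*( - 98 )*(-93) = 91140 = 2^2*3^1*5^1*7^2*31^1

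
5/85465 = 1/17093=0.00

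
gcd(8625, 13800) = 1725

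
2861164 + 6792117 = 9653281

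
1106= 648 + 458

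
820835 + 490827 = 1311662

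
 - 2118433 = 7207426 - 9325859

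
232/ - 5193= - 1 + 4961/5193 = - 0.04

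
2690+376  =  3066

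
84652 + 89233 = 173885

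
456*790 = 360240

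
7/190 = 7/190 = 0.04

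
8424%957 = 768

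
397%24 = 13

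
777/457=1 + 320/457 = 1.70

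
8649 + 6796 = 15445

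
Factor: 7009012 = 2^2*1752253^1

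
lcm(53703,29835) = 268515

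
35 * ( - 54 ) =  - 1890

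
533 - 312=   221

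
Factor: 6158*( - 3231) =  - 19896498  =  - 2^1 *3^2 * 359^1*3079^1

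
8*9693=77544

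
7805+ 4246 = 12051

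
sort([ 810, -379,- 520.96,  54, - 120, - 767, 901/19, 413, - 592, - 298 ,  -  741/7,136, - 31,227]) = [ - 767, -592, - 520.96,- 379,-298 ,-120, - 741/7, - 31,901/19, 54, 136, 227,413,  810 ]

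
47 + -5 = 42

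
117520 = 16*7345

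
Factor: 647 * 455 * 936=275544360= 2^3 *3^2*5^1 * 7^1*13^2*647^1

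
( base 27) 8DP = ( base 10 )6208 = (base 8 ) 14100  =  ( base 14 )2396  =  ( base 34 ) 5CK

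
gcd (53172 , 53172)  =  53172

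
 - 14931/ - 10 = 1493  +  1/10 = 1493.10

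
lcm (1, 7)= 7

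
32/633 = 32/633 = 0.05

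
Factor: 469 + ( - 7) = 462 = 2^1*3^1*7^1*11^1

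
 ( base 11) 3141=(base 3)12201001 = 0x103F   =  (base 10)4159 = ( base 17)E6B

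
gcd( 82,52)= 2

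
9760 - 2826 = 6934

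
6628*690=4573320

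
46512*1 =46512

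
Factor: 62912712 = 2^3*3^1*229^1*11447^1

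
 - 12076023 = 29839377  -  41915400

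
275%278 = 275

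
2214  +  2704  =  4918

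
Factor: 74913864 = 2^3*3^1* 47^1*66413^1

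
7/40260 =7/40260= 0.00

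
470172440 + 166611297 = 636783737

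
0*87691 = 0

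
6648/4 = 1662 = 1662.00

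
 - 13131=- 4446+-8685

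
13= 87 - 74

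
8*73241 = 585928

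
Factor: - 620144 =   -  2^4*7^3*113^1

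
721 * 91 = 65611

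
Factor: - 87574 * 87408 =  - 2^5 * 3^2*607^1 * 43787^1 = - 7654668192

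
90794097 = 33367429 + 57426668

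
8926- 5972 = 2954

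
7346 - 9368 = - 2022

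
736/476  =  184/119 = 1.55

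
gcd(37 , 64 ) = 1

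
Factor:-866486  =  -2^1 * 107^1*4049^1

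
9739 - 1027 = 8712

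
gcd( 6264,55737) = 9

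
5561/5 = 1112 + 1/5 = 1112.20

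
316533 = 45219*7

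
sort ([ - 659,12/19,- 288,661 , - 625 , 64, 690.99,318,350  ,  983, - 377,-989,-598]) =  [ - 989, - 659 , - 625, - 598, - 377, - 288,12/19,64,318,350 , 661,690.99, 983 ]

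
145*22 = 3190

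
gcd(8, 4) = 4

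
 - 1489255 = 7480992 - 8970247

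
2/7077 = 2/7077= 0.00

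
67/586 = 67/586 = 0.11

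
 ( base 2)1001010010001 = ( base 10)4753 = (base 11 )3631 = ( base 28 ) 61L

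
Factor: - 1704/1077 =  - 568/359 =-  2^3*71^1*359^( - 1)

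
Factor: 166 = 2^1*83^1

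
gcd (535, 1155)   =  5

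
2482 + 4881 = 7363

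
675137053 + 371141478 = 1046278531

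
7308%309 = 201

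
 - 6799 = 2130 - 8929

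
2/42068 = 1/21034 = 0.00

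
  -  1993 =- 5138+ 3145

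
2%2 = 0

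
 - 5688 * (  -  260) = 1478880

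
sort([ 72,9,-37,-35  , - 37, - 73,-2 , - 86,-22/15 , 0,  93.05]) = [ - 86,  -  73, - 37, - 37, - 35,  -  2, - 22/15,  0,9 , 72,93.05]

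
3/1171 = 3/1171  =  0.00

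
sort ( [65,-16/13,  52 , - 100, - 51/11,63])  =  [ - 100,  -  51/11, - 16/13, 52,63, 65]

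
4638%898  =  148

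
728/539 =104/77= 1.35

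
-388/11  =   - 388/11 = -35.27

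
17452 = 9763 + 7689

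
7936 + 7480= 15416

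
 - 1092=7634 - 8726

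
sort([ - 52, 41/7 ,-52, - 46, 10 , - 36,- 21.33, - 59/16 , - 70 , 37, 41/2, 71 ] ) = [ - 70, - 52,- 52,- 46, - 36, - 21.33, - 59/16, 41/7 , 10,41/2, 37, 71] 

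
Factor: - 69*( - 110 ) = 2^1*3^1 * 5^1 * 11^1*23^1 =7590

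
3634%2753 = 881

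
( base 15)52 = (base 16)4D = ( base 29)2j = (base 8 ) 115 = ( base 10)77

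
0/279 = 0 = 0.00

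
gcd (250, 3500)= 250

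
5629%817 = 727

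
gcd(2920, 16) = 8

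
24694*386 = 9531884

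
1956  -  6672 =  - 4716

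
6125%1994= 143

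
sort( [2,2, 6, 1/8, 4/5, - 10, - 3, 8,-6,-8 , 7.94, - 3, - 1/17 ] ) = [ - 10, - 8, - 6,- 3, - 3, - 1/17,1/8, 4/5, 2, 2, 6, 7.94,8 ] 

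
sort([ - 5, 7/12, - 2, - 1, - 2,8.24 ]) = [ - 5, - 2, - 2, - 1, 7/12,8.24]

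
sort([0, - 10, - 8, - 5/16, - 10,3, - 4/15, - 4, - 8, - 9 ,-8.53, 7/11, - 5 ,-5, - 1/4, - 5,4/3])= [ - 10, - 10, - 9, - 8.53 , - 8 , - 8 , - 5 , - 5,-5, - 4, - 5/16, -4/15, - 1/4,0 , 7/11, 4/3, 3 ] 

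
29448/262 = 112 + 52/131 = 112.40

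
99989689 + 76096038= 176085727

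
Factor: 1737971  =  457^1*3803^1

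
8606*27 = 232362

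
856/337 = 2 + 182/337 = 2.54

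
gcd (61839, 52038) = 9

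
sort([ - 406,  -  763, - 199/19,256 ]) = [ - 763, - 406,  -  199/19,256]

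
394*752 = 296288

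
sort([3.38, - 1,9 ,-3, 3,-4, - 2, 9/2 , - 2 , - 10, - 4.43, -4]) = [ - 10, - 4.43, -4, - 4,  -  3, - 2, - 2, - 1, 3,3.38, 9/2,  9]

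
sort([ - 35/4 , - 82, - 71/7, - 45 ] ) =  [ - 82, - 45,-71/7,-35/4]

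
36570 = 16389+20181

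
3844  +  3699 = 7543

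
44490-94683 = - 50193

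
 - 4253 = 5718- 9971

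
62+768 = 830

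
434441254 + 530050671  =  964491925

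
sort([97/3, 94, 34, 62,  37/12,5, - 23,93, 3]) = [ - 23,  3, 37/12, 5,  97/3, 34,  62, 93 , 94]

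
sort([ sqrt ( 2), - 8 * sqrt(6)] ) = [-8*sqrt( 6 ),sqrt(2 )] 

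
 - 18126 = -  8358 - 9768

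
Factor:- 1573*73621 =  - 11^2*13^1*83^1 * 887^1 = - 115805833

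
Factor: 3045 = 3^1*5^1*7^1*29^1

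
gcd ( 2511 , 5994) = 81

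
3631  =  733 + 2898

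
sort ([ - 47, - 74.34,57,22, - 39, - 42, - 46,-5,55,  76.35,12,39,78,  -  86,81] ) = [ -86, - 74.34, - 47, - 46, -42,-39, - 5, 12,22, 39,55, 57,76.35,78,  81]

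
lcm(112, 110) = 6160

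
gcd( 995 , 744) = 1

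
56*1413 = 79128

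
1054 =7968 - 6914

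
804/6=134 = 134.00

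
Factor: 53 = 53^1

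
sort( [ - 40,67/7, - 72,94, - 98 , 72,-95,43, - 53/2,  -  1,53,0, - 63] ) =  [ - 98, - 95, - 72, - 63, - 40, - 53/2, -1,0,67/7,43,53,72 , 94 ]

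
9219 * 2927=26984013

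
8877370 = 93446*95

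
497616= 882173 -384557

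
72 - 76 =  -4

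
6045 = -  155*(-39) 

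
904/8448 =113/1056 = 0.11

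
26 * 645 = 16770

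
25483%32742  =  25483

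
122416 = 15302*8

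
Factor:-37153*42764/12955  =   - 2^2*5^ ( - 1 )*53^1 * 701^1*2591^( - 1) * 10691^1  =  -1588810892/12955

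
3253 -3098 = 155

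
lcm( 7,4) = 28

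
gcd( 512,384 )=128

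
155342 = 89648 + 65694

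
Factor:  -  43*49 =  - 2107 = -7^2*43^1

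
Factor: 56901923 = 13^1*379^1*11549^1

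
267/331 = 267/331 = 0.81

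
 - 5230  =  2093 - 7323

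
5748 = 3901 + 1847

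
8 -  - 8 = 16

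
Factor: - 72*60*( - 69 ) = 2^5*3^4*5^1*23^1 = 298080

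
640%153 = 28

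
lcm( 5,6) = 30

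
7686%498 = 216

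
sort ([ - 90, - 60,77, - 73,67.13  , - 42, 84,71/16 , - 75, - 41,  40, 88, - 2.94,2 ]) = [ - 90, - 75 , - 73, - 60, - 42, - 41, - 2.94,2,71/16,  40, 67.13, 77, 84, 88 ]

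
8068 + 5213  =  13281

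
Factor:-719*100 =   -  2^2 * 5^2*719^1 = -  71900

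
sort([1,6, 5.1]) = [1, 5.1, 6]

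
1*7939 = 7939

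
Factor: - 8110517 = -29^1*149^1 *1877^1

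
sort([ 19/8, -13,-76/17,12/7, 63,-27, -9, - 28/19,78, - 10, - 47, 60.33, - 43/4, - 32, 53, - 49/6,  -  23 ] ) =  [ - 47, - 32, - 27, - 23,- 13,- 43/4, - 10,-9,-49/6,-76/17, - 28/19 , 12/7,  19/8, 53 , 60.33 , 63,  78]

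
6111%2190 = 1731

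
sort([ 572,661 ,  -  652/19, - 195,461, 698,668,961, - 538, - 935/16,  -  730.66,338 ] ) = [ - 730.66,-538 , - 195,-935/16,  -  652/19,338,461,572, 661,668,698,961 ]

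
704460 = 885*796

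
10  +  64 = 74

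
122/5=24+2/5 = 24.40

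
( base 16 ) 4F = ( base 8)117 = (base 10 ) 79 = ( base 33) 2D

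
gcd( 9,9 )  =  9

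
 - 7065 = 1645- 8710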